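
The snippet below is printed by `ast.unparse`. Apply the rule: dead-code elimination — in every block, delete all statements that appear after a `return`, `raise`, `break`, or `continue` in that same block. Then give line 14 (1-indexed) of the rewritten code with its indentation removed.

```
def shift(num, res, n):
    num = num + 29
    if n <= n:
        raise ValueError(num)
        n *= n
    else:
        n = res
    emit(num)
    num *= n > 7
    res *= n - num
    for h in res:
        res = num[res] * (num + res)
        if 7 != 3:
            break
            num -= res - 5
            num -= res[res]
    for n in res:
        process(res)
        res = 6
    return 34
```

for n in res:

Transformed code:
def shift(num, res, n):
    num = num + 29
    if n <= n:
        raise ValueError(num)
    else:
        n = res
    emit(num)
    num *= n > 7
    res *= n - num
    for h in res:
        res = num[res] * (num + res)
        if 7 != 3:
            break
    for n in res:
        process(res)
        res = 6
    return 34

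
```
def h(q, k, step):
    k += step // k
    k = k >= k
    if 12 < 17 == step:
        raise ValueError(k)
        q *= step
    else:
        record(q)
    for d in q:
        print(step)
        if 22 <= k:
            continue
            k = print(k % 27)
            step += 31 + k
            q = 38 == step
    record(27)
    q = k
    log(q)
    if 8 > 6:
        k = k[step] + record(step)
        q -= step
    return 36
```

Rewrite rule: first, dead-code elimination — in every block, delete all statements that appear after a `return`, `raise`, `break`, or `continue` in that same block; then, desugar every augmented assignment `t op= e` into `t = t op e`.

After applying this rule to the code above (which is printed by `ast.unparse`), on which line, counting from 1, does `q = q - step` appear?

17

Transformed code:
def h(q, k, step):
    k = k + step // k
    k = k >= k
    if 12 < 17 == step:
        raise ValueError(k)
    else:
        record(q)
    for d in q:
        print(step)
        if 22 <= k:
            continue
    record(27)
    q = k
    log(q)
    if 8 > 6:
        k = k[step] + record(step)
        q = q - step
    return 36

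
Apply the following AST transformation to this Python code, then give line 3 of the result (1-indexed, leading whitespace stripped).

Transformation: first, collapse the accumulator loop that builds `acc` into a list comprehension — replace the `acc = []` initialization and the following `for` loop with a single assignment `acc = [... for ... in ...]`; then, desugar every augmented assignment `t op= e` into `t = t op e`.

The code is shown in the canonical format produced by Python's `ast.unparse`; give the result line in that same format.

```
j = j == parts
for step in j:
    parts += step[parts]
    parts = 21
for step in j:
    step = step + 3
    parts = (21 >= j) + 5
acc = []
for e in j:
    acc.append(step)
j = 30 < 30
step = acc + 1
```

Transformed code:
j = j == parts
for step in j:
    parts = parts + step[parts]
    parts = 21
for step in j:
    step = step + 3
    parts = (21 >= j) + 5
acc = [step for e in j]
j = 30 < 30
step = acc + 1

parts = parts + step[parts]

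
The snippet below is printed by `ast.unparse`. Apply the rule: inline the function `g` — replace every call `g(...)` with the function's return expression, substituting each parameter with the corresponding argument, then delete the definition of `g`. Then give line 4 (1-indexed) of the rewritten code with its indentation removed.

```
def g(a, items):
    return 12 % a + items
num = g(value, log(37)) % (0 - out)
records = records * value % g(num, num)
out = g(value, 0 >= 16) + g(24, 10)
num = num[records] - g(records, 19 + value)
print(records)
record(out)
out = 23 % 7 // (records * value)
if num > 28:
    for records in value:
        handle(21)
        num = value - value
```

Transformed code:
num = (12 % value + log(37)) % (0 - out)
records = records * value % (12 % num + num)
out = 12 % value + (0 >= 16) + (12 % 24 + 10)
num = num[records] - (12 % records + (19 + value))
print(records)
record(out)
out = 23 % 7 // (records * value)
if num > 28:
    for records in value:
        handle(21)
        num = value - value

num = num[records] - (12 % records + (19 + value))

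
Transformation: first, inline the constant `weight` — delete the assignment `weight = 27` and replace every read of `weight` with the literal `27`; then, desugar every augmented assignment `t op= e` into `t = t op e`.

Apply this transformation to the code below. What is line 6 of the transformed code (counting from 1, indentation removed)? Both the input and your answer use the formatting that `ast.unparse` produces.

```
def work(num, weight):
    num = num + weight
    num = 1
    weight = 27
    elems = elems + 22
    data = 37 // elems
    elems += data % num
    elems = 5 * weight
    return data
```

elems = elems + data % num

Transformed code:
def work(num, weight):
    num = num + 27
    num = 1
    elems = elems + 22
    data = 37 // elems
    elems = elems + data % num
    elems = 5 * 27
    return data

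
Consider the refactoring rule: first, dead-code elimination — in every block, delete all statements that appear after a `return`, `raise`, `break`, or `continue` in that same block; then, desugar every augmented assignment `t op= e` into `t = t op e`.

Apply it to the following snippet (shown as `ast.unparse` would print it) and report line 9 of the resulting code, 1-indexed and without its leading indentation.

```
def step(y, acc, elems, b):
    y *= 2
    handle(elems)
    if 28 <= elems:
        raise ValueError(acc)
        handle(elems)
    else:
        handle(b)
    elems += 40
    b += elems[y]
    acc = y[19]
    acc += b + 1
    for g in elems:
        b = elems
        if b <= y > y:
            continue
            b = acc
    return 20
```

Transformed code:
def step(y, acc, elems, b):
    y = y * 2
    handle(elems)
    if 28 <= elems:
        raise ValueError(acc)
    else:
        handle(b)
    elems = elems + 40
    b = b + elems[y]
    acc = y[19]
    acc = acc + (b + 1)
    for g in elems:
        b = elems
        if b <= y > y:
            continue
    return 20

b = b + elems[y]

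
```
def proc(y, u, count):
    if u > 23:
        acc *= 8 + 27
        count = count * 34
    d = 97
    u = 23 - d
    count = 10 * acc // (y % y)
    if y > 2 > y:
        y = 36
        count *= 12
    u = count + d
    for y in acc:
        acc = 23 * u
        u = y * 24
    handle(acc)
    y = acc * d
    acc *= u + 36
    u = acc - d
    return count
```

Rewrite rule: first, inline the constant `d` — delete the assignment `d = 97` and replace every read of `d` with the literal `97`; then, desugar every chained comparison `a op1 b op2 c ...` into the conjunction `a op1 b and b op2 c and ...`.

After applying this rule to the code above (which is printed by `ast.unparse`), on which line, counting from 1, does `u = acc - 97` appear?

17

Transformed code:
def proc(y, u, count):
    if u > 23:
        acc *= 8 + 27
        count = count * 34
    u = 23 - 97
    count = 10 * acc // (y % y)
    if y > 2 and 2 > y:
        y = 36
        count *= 12
    u = count + 97
    for y in acc:
        acc = 23 * u
        u = y * 24
    handle(acc)
    y = acc * 97
    acc *= u + 36
    u = acc - 97
    return count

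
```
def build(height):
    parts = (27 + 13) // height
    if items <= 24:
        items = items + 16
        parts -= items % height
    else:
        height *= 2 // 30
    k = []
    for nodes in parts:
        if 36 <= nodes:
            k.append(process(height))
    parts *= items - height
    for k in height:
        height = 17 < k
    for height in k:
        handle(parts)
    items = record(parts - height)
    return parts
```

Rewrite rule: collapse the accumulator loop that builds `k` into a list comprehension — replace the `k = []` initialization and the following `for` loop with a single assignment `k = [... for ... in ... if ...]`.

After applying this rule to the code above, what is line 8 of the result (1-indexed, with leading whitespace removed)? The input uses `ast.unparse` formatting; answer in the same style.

k = [process(height) for nodes in parts if 36 <= nodes]

Transformed code:
def build(height):
    parts = (27 + 13) // height
    if items <= 24:
        items = items + 16
        parts -= items % height
    else:
        height *= 2 // 30
    k = [process(height) for nodes in parts if 36 <= nodes]
    parts *= items - height
    for k in height:
        height = 17 < k
    for height in k:
        handle(parts)
    items = record(parts - height)
    return parts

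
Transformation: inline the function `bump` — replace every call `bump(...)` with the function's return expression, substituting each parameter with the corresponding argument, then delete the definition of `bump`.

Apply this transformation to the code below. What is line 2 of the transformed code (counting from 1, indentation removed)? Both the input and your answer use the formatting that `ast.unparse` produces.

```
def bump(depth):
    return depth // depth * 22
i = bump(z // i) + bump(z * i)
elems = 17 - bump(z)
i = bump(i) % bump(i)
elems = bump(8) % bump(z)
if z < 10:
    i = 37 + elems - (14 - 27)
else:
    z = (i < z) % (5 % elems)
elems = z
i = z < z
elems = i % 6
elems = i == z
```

elems = 17 - z // z * 22

Transformed code:
i = z // i // (z // i) * 22 + z * i // (z * i) * 22
elems = 17 - z // z * 22
i = i // i * 22 % (i // i * 22)
elems = 8 // 8 * 22 % (z // z * 22)
if z < 10:
    i = 37 + elems - (14 - 27)
else:
    z = (i < z) % (5 % elems)
elems = z
i = z < z
elems = i % 6
elems = i == z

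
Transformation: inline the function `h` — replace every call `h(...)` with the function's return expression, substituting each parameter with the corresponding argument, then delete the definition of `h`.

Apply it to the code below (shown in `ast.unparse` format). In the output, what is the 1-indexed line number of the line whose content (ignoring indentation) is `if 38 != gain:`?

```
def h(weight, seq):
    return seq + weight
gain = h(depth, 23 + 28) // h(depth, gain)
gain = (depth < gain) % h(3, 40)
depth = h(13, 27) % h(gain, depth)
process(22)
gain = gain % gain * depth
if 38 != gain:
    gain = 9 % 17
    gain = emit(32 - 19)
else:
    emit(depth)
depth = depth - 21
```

6

Transformed code:
gain = (23 + 28 + depth) // (gain + depth)
gain = (depth < gain) % (40 + 3)
depth = (27 + 13) % (depth + gain)
process(22)
gain = gain % gain * depth
if 38 != gain:
    gain = 9 % 17
    gain = emit(32 - 19)
else:
    emit(depth)
depth = depth - 21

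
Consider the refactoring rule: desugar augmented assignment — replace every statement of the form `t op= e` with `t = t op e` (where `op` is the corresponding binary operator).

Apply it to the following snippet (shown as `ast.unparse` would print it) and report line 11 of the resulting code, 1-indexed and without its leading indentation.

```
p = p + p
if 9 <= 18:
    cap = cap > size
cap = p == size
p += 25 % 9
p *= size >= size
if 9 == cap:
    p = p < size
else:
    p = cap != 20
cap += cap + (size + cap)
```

cap = cap + (cap + (size + cap))

Transformed code:
p = p + p
if 9 <= 18:
    cap = cap > size
cap = p == size
p = p + 25 % 9
p = p * (size >= size)
if 9 == cap:
    p = p < size
else:
    p = cap != 20
cap = cap + (cap + (size + cap))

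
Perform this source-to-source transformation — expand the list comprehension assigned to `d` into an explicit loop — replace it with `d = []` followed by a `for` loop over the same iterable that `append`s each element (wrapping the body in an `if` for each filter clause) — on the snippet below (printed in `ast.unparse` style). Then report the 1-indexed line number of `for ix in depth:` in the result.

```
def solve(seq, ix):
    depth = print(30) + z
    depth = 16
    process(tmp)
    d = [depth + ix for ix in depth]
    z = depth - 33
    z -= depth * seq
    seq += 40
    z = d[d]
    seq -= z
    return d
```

Transformed code:
def solve(seq, ix):
    depth = print(30) + z
    depth = 16
    process(tmp)
    d = []
    for ix in depth:
        d.append(depth + ix)
    z = depth - 33
    z -= depth * seq
    seq += 40
    z = d[d]
    seq -= z
    return d

6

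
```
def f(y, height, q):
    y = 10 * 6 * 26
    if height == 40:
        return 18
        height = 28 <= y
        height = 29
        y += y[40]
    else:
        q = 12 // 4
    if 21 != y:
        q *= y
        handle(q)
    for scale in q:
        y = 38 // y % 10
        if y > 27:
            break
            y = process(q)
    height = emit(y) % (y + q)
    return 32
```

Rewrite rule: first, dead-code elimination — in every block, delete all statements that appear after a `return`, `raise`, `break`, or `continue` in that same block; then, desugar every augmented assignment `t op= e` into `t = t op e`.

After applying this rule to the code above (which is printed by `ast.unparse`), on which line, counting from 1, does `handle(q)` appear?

9

Transformed code:
def f(y, height, q):
    y = 10 * 6 * 26
    if height == 40:
        return 18
    else:
        q = 12 // 4
    if 21 != y:
        q = q * y
        handle(q)
    for scale in q:
        y = 38 // y % 10
        if y > 27:
            break
    height = emit(y) % (y + q)
    return 32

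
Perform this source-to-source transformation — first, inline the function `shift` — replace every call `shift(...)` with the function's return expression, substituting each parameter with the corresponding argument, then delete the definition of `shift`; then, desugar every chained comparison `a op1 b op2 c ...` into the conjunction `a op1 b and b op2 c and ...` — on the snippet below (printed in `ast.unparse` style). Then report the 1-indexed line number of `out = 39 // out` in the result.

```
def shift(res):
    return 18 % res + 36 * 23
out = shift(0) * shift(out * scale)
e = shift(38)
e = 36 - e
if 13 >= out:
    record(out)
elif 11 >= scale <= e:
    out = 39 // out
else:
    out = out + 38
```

7

Transformed code:
out = (18 % 0 + 36 * 23) * (18 % (out * scale) + 36 * 23)
e = 18 % 38 + 36 * 23
e = 36 - e
if 13 >= out:
    record(out)
elif 11 >= scale and scale <= e:
    out = 39 // out
else:
    out = out + 38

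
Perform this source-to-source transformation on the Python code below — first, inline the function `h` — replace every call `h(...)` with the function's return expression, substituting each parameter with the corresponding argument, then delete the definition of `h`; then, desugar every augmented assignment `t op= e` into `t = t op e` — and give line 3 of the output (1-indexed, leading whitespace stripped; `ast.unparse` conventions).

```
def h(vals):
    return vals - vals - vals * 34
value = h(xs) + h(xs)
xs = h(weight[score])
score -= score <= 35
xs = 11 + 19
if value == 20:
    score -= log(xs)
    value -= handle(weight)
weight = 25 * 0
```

Transformed code:
value = xs - xs - xs * 34 + (xs - xs - xs * 34)
xs = weight[score] - weight[score] - weight[score] * 34
score = score - (score <= 35)
xs = 11 + 19
if value == 20:
    score = score - log(xs)
    value = value - handle(weight)
weight = 25 * 0

score = score - (score <= 35)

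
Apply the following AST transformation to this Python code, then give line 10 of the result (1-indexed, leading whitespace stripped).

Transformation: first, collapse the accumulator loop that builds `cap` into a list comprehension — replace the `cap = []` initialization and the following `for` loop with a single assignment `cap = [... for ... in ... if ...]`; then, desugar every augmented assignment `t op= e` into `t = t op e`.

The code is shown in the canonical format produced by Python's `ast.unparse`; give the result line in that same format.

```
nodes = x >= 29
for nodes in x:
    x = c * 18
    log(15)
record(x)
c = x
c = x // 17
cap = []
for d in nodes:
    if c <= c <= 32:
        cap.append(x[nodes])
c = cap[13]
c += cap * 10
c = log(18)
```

Transformed code:
nodes = x >= 29
for nodes in x:
    x = c * 18
    log(15)
record(x)
c = x
c = x // 17
cap = [x[nodes] for d in nodes if c <= c <= 32]
c = cap[13]
c = c + cap * 10
c = log(18)

c = c + cap * 10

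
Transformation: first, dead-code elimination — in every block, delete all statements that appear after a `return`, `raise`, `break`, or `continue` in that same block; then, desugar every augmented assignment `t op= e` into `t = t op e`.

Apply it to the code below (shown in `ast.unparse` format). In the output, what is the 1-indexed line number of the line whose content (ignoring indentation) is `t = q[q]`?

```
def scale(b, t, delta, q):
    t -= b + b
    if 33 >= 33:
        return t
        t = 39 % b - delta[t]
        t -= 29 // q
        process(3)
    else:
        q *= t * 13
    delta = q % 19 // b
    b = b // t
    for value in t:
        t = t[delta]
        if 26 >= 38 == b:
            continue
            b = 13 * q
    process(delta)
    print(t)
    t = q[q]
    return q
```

Transformed code:
def scale(b, t, delta, q):
    t = t - (b + b)
    if 33 >= 33:
        return t
    else:
        q = q * (t * 13)
    delta = q % 19 // b
    b = b // t
    for value in t:
        t = t[delta]
        if 26 >= 38 == b:
            continue
    process(delta)
    print(t)
    t = q[q]
    return q

15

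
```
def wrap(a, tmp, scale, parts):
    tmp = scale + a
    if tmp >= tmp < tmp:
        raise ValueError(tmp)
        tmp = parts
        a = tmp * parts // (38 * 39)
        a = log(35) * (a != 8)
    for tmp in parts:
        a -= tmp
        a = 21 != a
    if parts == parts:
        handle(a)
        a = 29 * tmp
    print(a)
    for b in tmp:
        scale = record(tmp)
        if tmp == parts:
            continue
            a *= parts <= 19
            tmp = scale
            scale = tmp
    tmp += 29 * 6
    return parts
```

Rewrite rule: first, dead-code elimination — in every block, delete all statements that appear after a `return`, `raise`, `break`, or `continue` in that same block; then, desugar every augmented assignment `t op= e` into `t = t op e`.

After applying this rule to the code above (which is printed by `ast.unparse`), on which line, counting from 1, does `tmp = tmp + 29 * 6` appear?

16

Transformed code:
def wrap(a, tmp, scale, parts):
    tmp = scale + a
    if tmp >= tmp < tmp:
        raise ValueError(tmp)
    for tmp in parts:
        a = a - tmp
        a = 21 != a
    if parts == parts:
        handle(a)
        a = 29 * tmp
    print(a)
    for b in tmp:
        scale = record(tmp)
        if tmp == parts:
            continue
    tmp = tmp + 29 * 6
    return parts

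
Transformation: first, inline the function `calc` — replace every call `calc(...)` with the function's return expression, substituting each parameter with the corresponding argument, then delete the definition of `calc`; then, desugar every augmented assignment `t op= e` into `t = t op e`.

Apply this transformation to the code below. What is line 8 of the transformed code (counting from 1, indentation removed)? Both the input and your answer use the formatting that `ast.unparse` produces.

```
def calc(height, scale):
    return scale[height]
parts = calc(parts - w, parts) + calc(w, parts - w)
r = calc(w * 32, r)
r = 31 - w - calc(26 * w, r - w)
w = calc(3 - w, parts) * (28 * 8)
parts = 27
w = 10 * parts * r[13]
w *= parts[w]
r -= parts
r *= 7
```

Transformed code:
parts = parts[parts - w] + (parts - w)[w]
r = r[w * 32]
r = 31 - w - (r - w)[26 * w]
w = parts[3 - w] * (28 * 8)
parts = 27
w = 10 * parts * r[13]
w = w * parts[w]
r = r - parts
r = r * 7

r = r - parts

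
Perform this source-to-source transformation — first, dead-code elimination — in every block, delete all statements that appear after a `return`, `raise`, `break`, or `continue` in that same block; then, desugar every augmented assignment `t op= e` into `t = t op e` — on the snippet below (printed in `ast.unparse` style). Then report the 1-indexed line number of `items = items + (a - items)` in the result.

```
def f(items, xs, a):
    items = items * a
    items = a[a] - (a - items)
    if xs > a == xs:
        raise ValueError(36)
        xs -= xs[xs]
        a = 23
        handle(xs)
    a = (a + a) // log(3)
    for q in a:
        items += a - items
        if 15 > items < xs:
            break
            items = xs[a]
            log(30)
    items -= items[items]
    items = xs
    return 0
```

Transformed code:
def f(items, xs, a):
    items = items * a
    items = a[a] - (a - items)
    if xs > a == xs:
        raise ValueError(36)
    a = (a + a) // log(3)
    for q in a:
        items = items + (a - items)
        if 15 > items < xs:
            break
    items = items - items[items]
    items = xs
    return 0

8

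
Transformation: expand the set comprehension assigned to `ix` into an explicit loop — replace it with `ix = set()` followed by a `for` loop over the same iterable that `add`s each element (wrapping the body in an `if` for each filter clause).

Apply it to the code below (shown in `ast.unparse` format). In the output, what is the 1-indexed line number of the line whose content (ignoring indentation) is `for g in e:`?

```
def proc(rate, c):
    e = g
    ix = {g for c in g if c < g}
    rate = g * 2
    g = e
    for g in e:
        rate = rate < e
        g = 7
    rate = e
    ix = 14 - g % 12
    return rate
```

9

Transformed code:
def proc(rate, c):
    e = g
    ix = set()
    for c in g:
        if c < g:
            ix.add(g)
    rate = g * 2
    g = e
    for g in e:
        rate = rate < e
        g = 7
    rate = e
    ix = 14 - g % 12
    return rate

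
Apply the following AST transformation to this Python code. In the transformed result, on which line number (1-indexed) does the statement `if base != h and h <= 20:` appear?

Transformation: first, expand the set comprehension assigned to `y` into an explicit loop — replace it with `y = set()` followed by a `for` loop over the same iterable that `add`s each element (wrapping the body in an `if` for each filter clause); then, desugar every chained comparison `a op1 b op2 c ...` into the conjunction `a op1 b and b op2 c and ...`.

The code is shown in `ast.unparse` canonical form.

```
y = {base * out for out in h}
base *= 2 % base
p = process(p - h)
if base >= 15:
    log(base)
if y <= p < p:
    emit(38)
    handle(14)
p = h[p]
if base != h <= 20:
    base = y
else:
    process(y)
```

Transformed code:
y = set()
for out in h:
    y.add(base * out)
base *= 2 % base
p = process(p - h)
if base >= 15:
    log(base)
if y <= p and p < p:
    emit(38)
    handle(14)
p = h[p]
if base != h and h <= 20:
    base = y
else:
    process(y)

12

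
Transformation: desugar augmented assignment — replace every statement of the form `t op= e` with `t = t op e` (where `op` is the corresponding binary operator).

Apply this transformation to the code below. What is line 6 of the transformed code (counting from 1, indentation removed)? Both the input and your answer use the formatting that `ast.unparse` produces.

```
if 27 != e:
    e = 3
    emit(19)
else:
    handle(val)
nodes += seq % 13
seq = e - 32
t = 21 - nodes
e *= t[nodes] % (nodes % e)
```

Transformed code:
if 27 != e:
    e = 3
    emit(19)
else:
    handle(val)
nodes = nodes + seq % 13
seq = e - 32
t = 21 - nodes
e = e * (t[nodes] % (nodes % e))

nodes = nodes + seq % 13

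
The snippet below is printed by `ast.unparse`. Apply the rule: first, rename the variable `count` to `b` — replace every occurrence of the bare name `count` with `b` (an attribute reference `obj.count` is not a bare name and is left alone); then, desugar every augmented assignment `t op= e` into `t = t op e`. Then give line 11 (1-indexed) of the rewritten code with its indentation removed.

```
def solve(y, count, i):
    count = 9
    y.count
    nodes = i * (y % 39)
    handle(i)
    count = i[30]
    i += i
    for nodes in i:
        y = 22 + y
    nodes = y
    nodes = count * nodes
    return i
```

Transformed code:
def solve(y, b, i):
    b = 9
    y.count
    nodes = i * (y % 39)
    handle(i)
    b = i[30]
    i = i + i
    for nodes in i:
        y = 22 + y
    nodes = y
    nodes = b * nodes
    return i

nodes = b * nodes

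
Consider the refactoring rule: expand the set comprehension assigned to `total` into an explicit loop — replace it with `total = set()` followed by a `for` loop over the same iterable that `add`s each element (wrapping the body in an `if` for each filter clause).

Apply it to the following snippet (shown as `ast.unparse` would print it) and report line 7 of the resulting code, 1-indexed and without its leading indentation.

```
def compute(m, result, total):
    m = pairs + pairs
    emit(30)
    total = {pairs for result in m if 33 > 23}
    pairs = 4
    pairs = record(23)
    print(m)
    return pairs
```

total.add(pairs)

Transformed code:
def compute(m, result, total):
    m = pairs + pairs
    emit(30)
    total = set()
    for result in m:
        if 33 > 23:
            total.add(pairs)
    pairs = 4
    pairs = record(23)
    print(m)
    return pairs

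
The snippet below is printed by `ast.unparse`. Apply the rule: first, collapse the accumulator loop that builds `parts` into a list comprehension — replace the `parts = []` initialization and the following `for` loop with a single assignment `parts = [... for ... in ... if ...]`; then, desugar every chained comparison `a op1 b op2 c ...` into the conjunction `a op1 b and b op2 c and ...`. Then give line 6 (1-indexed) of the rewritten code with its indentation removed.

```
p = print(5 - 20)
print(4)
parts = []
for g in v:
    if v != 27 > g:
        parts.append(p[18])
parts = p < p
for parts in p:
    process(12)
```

process(12)

Transformed code:
p = print(5 - 20)
print(4)
parts = [p[18] for g in v if v != 27 and 27 > g]
parts = p < p
for parts in p:
    process(12)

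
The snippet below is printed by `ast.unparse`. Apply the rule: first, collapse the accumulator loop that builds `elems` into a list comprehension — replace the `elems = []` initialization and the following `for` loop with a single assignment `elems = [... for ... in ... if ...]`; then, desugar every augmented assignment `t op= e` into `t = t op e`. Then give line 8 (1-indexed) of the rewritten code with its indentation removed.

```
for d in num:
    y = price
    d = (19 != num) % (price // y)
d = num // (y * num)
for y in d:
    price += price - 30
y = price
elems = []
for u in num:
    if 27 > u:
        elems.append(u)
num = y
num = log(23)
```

Transformed code:
for d in num:
    y = price
    d = (19 != num) % (price // y)
d = num // (y * num)
for y in d:
    price = price + (price - 30)
y = price
elems = [u for u in num if 27 > u]
num = y
num = log(23)

elems = [u for u in num if 27 > u]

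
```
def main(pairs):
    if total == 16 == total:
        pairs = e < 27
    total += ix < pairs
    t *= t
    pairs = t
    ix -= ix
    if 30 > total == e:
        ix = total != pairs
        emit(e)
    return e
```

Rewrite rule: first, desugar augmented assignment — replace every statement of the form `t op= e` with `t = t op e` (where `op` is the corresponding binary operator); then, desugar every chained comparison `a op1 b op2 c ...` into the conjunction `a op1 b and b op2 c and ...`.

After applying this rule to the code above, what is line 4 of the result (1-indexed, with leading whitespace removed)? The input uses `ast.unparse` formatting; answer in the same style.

Transformed code:
def main(pairs):
    if total == 16 and 16 == total:
        pairs = e < 27
    total = total + (ix < pairs)
    t = t * t
    pairs = t
    ix = ix - ix
    if 30 > total and total == e:
        ix = total != pairs
        emit(e)
    return e

total = total + (ix < pairs)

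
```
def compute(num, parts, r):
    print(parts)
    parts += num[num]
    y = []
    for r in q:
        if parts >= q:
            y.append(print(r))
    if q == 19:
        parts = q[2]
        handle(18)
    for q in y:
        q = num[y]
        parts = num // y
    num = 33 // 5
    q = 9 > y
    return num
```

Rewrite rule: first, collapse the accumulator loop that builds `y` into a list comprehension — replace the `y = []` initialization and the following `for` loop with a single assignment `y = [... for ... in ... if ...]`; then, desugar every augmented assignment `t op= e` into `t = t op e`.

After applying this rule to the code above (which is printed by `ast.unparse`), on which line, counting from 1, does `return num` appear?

13

Transformed code:
def compute(num, parts, r):
    print(parts)
    parts = parts + num[num]
    y = [print(r) for r in q if parts >= q]
    if q == 19:
        parts = q[2]
        handle(18)
    for q in y:
        q = num[y]
        parts = num // y
    num = 33 // 5
    q = 9 > y
    return num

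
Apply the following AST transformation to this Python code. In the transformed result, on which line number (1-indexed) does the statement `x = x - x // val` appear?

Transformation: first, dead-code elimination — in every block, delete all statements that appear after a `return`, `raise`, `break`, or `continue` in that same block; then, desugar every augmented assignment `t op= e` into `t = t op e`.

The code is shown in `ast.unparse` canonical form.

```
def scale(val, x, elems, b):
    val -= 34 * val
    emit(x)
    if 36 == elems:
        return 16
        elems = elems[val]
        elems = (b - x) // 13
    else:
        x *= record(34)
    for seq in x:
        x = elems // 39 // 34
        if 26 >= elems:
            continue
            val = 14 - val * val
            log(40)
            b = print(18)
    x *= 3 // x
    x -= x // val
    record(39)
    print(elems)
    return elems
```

13

Transformed code:
def scale(val, x, elems, b):
    val = val - 34 * val
    emit(x)
    if 36 == elems:
        return 16
    else:
        x = x * record(34)
    for seq in x:
        x = elems // 39 // 34
        if 26 >= elems:
            continue
    x = x * (3 // x)
    x = x - x // val
    record(39)
    print(elems)
    return elems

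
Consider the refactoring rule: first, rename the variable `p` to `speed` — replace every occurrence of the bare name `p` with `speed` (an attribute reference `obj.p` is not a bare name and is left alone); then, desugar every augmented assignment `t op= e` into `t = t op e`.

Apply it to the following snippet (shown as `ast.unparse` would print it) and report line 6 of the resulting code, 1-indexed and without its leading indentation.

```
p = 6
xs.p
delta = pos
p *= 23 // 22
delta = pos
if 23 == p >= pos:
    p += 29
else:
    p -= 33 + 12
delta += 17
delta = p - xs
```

Transformed code:
speed = 6
xs.p
delta = pos
speed = speed * (23 // 22)
delta = pos
if 23 == speed >= pos:
    speed = speed + 29
else:
    speed = speed - (33 + 12)
delta = delta + 17
delta = speed - xs

if 23 == speed >= pos:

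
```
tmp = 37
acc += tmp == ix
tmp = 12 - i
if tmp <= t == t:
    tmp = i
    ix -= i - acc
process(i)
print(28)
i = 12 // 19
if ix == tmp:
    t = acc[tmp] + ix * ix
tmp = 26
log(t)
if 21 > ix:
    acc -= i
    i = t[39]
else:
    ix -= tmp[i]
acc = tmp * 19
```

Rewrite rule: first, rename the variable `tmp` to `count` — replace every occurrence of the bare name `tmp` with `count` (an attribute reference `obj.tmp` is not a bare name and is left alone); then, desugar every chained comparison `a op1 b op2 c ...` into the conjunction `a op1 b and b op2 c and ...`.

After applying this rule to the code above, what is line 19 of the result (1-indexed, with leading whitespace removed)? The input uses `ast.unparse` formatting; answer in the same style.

Transformed code:
count = 37
acc += count == ix
count = 12 - i
if count <= t and t == t:
    count = i
    ix -= i - acc
process(i)
print(28)
i = 12 // 19
if ix == count:
    t = acc[count] + ix * ix
count = 26
log(t)
if 21 > ix:
    acc -= i
    i = t[39]
else:
    ix -= count[i]
acc = count * 19

acc = count * 19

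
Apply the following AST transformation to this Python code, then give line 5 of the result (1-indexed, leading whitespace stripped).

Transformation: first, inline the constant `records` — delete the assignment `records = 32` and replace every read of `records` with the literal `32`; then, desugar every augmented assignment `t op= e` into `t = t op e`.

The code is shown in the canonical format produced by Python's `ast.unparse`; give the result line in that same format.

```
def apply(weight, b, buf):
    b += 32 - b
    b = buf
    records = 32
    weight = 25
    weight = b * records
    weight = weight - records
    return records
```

Transformed code:
def apply(weight, b, buf):
    b = b + (32 - b)
    b = buf
    weight = 25
    weight = b * 32
    weight = weight - 32
    return 32

weight = b * 32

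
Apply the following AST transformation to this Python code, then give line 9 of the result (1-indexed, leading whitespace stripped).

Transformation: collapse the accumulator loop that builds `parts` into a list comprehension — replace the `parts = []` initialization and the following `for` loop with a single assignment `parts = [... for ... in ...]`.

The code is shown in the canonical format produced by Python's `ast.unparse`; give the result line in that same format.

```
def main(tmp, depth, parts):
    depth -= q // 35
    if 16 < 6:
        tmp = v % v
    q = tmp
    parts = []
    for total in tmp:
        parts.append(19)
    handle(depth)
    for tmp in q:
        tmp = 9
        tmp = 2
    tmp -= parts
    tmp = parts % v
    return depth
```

tmp = 9

Transformed code:
def main(tmp, depth, parts):
    depth -= q // 35
    if 16 < 6:
        tmp = v % v
    q = tmp
    parts = [19 for total in tmp]
    handle(depth)
    for tmp in q:
        tmp = 9
        tmp = 2
    tmp -= parts
    tmp = parts % v
    return depth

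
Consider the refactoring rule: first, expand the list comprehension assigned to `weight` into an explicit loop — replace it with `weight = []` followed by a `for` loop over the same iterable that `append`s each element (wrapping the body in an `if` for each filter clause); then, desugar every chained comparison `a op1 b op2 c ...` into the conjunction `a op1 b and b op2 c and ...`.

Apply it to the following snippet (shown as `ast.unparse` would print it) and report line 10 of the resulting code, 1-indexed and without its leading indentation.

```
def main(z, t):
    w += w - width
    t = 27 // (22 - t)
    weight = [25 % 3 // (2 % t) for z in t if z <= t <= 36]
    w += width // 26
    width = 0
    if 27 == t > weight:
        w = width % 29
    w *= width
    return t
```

Transformed code:
def main(z, t):
    w += w - width
    t = 27 // (22 - t)
    weight = []
    for z in t:
        if z <= t and t <= 36:
            weight.append(25 % 3 // (2 % t))
    w += width // 26
    width = 0
    if 27 == t and t > weight:
        w = width % 29
    w *= width
    return t

if 27 == t and t > weight:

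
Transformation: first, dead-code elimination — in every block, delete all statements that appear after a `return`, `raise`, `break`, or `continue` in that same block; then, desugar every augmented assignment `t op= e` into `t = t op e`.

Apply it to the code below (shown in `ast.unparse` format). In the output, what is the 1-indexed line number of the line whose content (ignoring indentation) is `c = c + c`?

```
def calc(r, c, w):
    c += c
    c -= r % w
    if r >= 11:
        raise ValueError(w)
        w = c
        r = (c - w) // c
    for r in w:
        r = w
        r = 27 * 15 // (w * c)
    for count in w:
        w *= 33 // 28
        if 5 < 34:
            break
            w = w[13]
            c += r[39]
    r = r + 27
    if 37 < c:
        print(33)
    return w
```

Transformed code:
def calc(r, c, w):
    c = c + c
    c = c - r % w
    if r >= 11:
        raise ValueError(w)
    for r in w:
        r = w
        r = 27 * 15 // (w * c)
    for count in w:
        w = w * (33 // 28)
        if 5 < 34:
            break
    r = r + 27
    if 37 < c:
        print(33)
    return w

2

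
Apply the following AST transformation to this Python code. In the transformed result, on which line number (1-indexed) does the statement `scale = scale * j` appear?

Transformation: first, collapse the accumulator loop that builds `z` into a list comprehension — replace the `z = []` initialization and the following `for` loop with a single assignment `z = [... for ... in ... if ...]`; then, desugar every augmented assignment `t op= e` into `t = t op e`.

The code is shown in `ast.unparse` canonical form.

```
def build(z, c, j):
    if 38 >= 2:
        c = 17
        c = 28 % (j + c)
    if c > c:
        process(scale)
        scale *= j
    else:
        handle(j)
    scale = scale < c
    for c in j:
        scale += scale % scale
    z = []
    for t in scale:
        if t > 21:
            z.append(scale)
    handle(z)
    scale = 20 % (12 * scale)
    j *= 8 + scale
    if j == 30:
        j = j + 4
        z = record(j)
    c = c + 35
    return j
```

7

Transformed code:
def build(z, c, j):
    if 38 >= 2:
        c = 17
        c = 28 % (j + c)
    if c > c:
        process(scale)
        scale = scale * j
    else:
        handle(j)
    scale = scale < c
    for c in j:
        scale = scale + scale % scale
    z = [scale for t in scale if t > 21]
    handle(z)
    scale = 20 % (12 * scale)
    j = j * (8 + scale)
    if j == 30:
        j = j + 4
        z = record(j)
    c = c + 35
    return j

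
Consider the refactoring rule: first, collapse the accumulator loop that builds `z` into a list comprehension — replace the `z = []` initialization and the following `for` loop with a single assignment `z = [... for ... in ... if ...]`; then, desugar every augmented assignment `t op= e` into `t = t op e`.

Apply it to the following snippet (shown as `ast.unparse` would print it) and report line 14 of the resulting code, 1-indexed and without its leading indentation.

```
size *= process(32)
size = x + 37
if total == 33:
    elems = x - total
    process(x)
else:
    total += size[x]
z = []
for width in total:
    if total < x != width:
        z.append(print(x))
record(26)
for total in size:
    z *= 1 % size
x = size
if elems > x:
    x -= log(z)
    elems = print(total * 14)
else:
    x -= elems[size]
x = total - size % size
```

x = x - log(z)

Transformed code:
size = size * process(32)
size = x + 37
if total == 33:
    elems = x - total
    process(x)
else:
    total = total + size[x]
z = [print(x) for width in total if total < x != width]
record(26)
for total in size:
    z = z * (1 % size)
x = size
if elems > x:
    x = x - log(z)
    elems = print(total * 14)
else:
    x = x - elems[size]
x = total - size % size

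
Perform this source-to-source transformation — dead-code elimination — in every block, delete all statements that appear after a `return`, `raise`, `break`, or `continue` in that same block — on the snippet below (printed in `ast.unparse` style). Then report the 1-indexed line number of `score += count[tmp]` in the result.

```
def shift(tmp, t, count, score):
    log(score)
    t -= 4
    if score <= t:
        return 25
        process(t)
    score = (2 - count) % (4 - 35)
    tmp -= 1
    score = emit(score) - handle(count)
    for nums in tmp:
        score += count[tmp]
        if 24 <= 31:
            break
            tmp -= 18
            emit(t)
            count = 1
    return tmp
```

Transformed code:
def shift(tmp, t, count, score):
    log(score)
    t -= 4
    if score <= t:
        return 25
    score = (2 - count) % (4 - 35)
    tmp -= 1
    score = emit(score) - handle(count)
    for nums in tmp:
        score += count[tmp]
        if 24 <= 31:
            break
    return tmp

10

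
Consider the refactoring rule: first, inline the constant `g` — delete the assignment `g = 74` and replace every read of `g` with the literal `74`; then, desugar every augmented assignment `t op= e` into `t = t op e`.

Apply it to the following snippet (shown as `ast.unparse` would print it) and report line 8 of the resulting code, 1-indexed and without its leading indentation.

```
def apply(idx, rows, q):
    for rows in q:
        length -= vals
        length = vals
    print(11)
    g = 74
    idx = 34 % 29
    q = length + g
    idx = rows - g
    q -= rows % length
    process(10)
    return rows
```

Transformed code:
def apply(idx, rows, q):
    for rows in q:
        length = length - vals
        length = vals
    print(11)
    idx = 34 % 29
    q = length + 74
    idx = rows - 74
    q = q - rows % length
    process(10)
    return rows

idx = rows - 74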